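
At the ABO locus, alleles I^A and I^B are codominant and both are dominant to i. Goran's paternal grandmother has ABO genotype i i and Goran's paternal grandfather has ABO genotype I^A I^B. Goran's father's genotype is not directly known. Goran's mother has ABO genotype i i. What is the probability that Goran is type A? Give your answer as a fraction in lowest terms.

1/4

Goran's father's ABO genotype from i i × I^A I^B: 1/2 I^A i, 1/2 I^B i.
Crossing each possibility with the mother i i and summing P(type A): 1/2·1/2 + 1/2·0 = 1/4.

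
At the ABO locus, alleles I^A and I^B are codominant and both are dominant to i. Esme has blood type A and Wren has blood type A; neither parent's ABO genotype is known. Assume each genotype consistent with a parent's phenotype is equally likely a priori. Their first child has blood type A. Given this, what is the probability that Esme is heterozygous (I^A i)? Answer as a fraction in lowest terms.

7/15

Possible genotypes: Esme ∈ {I^A I^A, I^A i}; Wren ∈ {I^A I^A, I^A i}.
Weight each parental genotype pair by prior × P(type-A child):
  I^A I^A × I^A I^A: posterior weight 4/15.
  I^A I^A × I^A i: posterior weight 4/15.
  I^A i × I^A I^A: posterior weight 4/15.
  I^A i × I^A i: posterior weight 1/5.
Sum the posterior weight over pairs where Esme is I^A i: 7/15.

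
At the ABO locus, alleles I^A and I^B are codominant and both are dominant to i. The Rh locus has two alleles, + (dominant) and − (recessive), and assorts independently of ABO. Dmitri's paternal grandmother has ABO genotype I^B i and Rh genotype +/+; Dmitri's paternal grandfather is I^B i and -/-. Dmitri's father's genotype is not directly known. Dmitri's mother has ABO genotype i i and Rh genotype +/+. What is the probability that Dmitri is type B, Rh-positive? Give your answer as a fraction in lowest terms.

Dmitri's father's ABO genotype from I^B i × I^B i: 1/4 I^B I^B, 1/2 I^B i, 1/4 i i.
Crossing each possibility with the mother i i and summing P(type B): 1/4·1 + 1/2·1/2 + 1/4·0 = 1/2.
Similarly for Rh via the father's Rh distribution: P(Rh+) = 1.
Independent loci: 1/2 × 1 = 1/2.

1/2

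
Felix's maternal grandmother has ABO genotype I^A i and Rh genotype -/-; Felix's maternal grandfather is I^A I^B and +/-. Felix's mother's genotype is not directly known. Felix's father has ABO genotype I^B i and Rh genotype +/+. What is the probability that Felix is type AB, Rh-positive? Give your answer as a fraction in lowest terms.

Felix's mother's ABO genotype from I^A i × I^A I^B: 1/4 I^A I^A, 1/4 I^A I^B, 1/4 I^A i, 1/4 I^B i.
Crossing each possibility with the father I^B i and summing P(type AB): 1/4·1/2 + 1/4·1/4 + 1/4·1/4 + 1/4·0 = 1/4.
Similarly for Rh via the mother's Rh distribution: P(Rh+) = 1.
Independent loci: 1/4 × 1 = 1/4.

1/4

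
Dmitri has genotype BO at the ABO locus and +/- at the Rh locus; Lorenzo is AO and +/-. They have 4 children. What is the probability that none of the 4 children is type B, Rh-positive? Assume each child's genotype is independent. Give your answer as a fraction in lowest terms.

ABO cross BO × AO → 1/4 O, 1/4 A, 1/4 B, 1/4 AB.
Rh cross +/- × +/- → 3/4 Rh+, 1/4 Rh-; so P(type B, Rh-positive) = 1/4 × 3/4 = 3/16 per child.
P(not type B, Rh-positive) = 13/16 for one child; (13/16)^4 = 28561/65536.

28561/65536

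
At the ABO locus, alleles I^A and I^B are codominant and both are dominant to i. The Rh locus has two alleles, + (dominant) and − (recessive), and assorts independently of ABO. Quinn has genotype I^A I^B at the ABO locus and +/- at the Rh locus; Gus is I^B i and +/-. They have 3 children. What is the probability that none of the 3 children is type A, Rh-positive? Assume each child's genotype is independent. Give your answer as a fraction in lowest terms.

2197/4096

ABO cross I^A I^B × I^B i → 1/4 A, 1/2 B, 1/4 AB.
Rh cross +/- × +/- → 3/4 Rh+, 1/4 Rh-; so P(type A, Rh-positive) = 1/4 × 3/4 = 3/16 per child.
P(not type A, Rh-positive) = 13/16 for one child; (13/16)^3 = 2197/4096.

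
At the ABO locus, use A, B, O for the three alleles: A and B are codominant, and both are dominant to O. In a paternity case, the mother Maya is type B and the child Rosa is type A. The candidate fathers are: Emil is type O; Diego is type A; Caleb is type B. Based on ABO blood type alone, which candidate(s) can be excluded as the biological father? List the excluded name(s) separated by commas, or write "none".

Emil, Caleb

A candidate is excluded only if no genotype consistent with his phenotype could produce a type A child with a type B mother.
Emil (type O): no genotype consistent with that phenotype can produce a type-A child with a type-B mother.
Caleb (type B): no genotype consistent with that phenotype can produce a type-A child with a type-B mother.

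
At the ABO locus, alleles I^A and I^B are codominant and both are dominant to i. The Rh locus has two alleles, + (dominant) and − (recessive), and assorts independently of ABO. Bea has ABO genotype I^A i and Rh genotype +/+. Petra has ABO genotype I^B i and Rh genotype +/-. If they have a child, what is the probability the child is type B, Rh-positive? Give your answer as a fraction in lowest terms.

1/4

ABO cross I^A i × I^B i → offspring phenotypes: 1/4 O, 1/4 A, 1/4 B, 1/4 AB.
Rh cross +/+ × +/- → 1 Rh+.
Independent loci: P(type B, Rh-positive) = 1/4 × 1 = 1/4.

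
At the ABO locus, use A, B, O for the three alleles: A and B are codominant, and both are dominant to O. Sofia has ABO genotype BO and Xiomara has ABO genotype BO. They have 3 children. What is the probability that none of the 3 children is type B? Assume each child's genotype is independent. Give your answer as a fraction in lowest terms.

ABO cross BO × BO → 1/4 O, 3/4 B.
So P(type B) = 3/4 per child.
P(not type B) = 1/4 for one child; (1/4)^3 = 1/64.

1/64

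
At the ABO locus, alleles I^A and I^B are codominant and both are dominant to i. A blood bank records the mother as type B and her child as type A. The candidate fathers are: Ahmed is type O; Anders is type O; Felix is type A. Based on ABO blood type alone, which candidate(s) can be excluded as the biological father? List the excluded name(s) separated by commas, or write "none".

A candidate is excluded only if no genotype consistent with his phenotype could produce a type A child with a type B mother.
Ahmed (type O): no genotype consistent with that phenotype can produce a type-A child with a type-B mother.
Anders (type O): no genotype consistent with that phenotype can produce a type-A child with a type-B mother.

Ahmed, Anders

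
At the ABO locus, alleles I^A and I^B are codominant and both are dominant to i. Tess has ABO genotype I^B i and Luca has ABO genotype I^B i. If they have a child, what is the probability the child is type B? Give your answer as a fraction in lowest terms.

3/4

ABO cross I^B i × I^B i → offspring phenotypes: 1/4 O, 3/4 B.
So P(type B) = 3/4.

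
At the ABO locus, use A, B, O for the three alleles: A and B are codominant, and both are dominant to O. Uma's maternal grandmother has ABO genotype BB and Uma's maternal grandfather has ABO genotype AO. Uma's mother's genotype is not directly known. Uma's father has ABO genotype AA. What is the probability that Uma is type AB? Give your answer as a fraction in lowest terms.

1/2

Uma's mother's ABO genotype from BB × AO: 1/2 AB, 1/2 BO.
Crossing each possibility with the father AA and summing P(type AB): 1/2·1/2 + 1/2·1/2 = 1/2.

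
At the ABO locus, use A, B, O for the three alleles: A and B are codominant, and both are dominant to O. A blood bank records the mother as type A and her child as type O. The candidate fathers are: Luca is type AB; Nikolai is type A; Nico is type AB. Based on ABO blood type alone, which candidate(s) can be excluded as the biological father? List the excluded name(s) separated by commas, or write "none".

A candidate is excluded only if no genotype consistent with his phenotype could produce a type O child with a type A mother.
Luca (type AB): no genotype consistent with that phenotype can produce a type-O child with a type-A mother.
Nico (type AB): no genotype consistent with that phenotype can produce a type-O child with a type-A mother.

Luca, Nico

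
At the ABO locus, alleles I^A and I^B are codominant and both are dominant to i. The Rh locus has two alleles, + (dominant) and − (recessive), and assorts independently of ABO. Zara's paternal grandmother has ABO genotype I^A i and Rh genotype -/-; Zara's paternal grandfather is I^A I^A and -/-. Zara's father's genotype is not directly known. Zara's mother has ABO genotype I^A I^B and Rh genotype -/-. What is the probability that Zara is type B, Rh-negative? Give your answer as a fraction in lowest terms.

Zara's father's ABO genotype from I^A i × I^A I^A: 1/2 I^A I^A, 1/2 I^A i.
Crossing each possibility with the mother I^A I^B and summing P(type B): 1/2·0 + 1/2·1/4 = 1/8.
Similarly for Rh via the father's Rh distribution: P(Rh-) = 1.
Independent loci: 1/8 × 1 = 1/8.

1/8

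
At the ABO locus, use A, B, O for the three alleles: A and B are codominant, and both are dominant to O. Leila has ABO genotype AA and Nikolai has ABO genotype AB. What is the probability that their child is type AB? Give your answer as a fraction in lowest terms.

ABO cross AA × AB → offspring phenotypes: 1/2 A, 1/2 AB.
So P(type AB) = 1/2.

1/2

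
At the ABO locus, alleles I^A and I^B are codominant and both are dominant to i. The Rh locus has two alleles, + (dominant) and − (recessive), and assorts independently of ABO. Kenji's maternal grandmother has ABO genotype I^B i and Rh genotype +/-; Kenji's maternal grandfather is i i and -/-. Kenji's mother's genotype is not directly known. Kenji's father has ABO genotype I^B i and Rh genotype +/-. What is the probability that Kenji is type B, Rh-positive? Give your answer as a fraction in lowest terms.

Kenji's mother's ABO genotype from I^B i × i i: 1/2 I^B i, 1/2 i i.
Crossing each possibility with the father I^B i and summing P(type B): 1/2·3/4 + 1/2·1/2 = 5/8.
Similarly for Rh via the mother's Rh distribution: P(Rh+) = 5/8.
Independent loci: 5/8 × 5/8 = 25/64.

25/64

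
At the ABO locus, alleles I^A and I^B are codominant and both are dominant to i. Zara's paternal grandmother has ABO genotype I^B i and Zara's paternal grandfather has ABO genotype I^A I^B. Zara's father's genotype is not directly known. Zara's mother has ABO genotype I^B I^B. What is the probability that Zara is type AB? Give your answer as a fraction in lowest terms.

Zara's father's ABO genotype from I^B i × I^A I^B: 1/4 I^A I^B, 1/4 I^A i, 1/4 I^B I^B, 1/4 I^B i.
Crossing each possibility with the mother I^B I^B and summing P(type AB): 1/4·1/2 + 1/4·1/2 + 1/4·0 + 1/4·0 = 1/4.

1/4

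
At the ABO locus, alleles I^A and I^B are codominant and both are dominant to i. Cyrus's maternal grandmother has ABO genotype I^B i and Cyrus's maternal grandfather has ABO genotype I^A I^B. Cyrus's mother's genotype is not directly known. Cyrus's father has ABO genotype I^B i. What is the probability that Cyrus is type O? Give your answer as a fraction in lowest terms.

Cyrus's mother's ABO genotype from I^B i × I^A I^B: 1/4 I^A I^B, 1/4 I^A i, 1/4 I^B I^B, 1/4 I^B i.
Crossing each possibility with the father I^B i and summing P(type O): 1/4·0 + 1/4·1/4 + 1/4·0 + 1/4·1/4 = 1/8.

1/8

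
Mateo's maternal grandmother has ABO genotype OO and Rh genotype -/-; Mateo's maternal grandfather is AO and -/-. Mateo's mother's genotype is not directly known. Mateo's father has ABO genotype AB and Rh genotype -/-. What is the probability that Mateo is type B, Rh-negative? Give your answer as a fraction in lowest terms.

Mateo's mother's ABO genotype from OO × AO: 1/2 AO, 1/2 OO.
Crossing each possibility with the father AB and summing P(type B): 1/2·1/4 + 1/2·1/2 = 3/8.
Similarly for Rh via the mother's Rh distribution: P(Rh-) = 1.
Independent loci: 3/8 × 1 = 3/8.

3/8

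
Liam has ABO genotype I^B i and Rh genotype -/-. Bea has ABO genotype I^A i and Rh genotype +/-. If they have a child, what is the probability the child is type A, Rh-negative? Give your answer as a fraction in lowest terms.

1/8

ABO cross I^B i × I^A i → offspring phenotypes: 1/4 O, 1/4 A, 1/4 B, 1/4 AB.
Rh cross -/- × +/- → 1/2 Rh+, 1/2 Rh-.
Independent loci: P(type A, Rh-negative) = 1/4 × 1/2 = 1/8.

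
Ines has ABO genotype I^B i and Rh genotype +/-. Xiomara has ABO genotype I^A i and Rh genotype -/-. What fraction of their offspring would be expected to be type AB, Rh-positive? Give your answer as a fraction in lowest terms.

ABO cross I^B i × I^A i → offspring phenotypes: 1/4 O, 1/4 A, 1/4 B, 1/4 AB.
Rh cross +/- × -/- → 1/2 Rh+, 1/2 Rh-.
Independent loci: P(type AB, Rh-positive) = 1/4 × 1/2 = 1/8.

1/8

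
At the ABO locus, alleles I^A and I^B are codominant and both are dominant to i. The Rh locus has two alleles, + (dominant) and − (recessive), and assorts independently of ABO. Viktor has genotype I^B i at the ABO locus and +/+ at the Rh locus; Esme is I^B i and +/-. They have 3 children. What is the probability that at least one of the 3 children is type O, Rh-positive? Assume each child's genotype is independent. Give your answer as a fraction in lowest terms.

37/64

ABO cross I^B i × I^B i → 1/4 O, 3/4 B.
Rh cross +/+ × +/- → 1 Rh+; so P(type O, Rh-positive) = 1/4 × 1 = 1/4 per child.
P(none) = (3/4)^3 = 27/64; P(at least one) = 1 − 27/64 = 37/64.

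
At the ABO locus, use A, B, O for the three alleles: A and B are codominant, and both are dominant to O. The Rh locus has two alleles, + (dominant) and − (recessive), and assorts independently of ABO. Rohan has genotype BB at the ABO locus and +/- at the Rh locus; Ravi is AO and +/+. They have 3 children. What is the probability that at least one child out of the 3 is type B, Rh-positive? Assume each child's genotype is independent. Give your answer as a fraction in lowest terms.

7/8

ABO cross BB × AO → 1/2 B, 1/2 AB.
Rh cross +/- × +/+ → 1 Rh+; so P(type B, Rh-positive) = 1/2 × 1 = 1/2 per child.
P(none) = (1/2)^3 = 1/8; P(at least one) = 1 − 1/8 = 7/8.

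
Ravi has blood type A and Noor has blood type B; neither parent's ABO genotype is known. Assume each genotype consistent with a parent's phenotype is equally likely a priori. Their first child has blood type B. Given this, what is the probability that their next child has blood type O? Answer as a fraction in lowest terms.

1/12

Possible genotypes: Ravi ∈ {I^A I^A, I^A i}; Noor ∈ {I^B I^B, I^B i}.
Weight each parental genotype pair by prior × P(type-B child):
  I^A i × I^B I^B: posterior weight 2/3; P(next child type O) = 0.
  I^A i × I^B i: posterior weight 1/3; P(next child type O) = 1/4.
Weighted sum = 1/12.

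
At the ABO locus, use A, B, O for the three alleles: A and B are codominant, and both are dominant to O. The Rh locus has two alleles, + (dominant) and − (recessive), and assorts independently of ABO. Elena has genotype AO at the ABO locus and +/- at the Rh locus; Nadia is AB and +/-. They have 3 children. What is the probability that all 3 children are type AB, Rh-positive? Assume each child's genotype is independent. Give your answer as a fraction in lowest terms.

ABO cross AO × AB → 1/2 A, 1/4 B, 1/4 AB.
Rh cross +/- × +/- → 3/4 Rh+, 1/4 Rh-; so P(type AB, Rh-positive) = 1/4 × 3/4 = 3/16 per child.
All 3 independent: (3/16)^3 = 27/4096.

27/4096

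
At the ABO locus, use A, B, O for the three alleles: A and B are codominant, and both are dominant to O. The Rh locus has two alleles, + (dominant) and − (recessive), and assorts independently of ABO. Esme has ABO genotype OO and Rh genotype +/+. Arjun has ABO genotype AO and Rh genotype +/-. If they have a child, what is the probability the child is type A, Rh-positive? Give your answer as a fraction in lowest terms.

1/2

ABO cross OO × AO → offspring phenotypes: 1/2 O, 1/2 A.
Rh cross +/+ × +/- → 1 Rh+.
Independent loci: P(type A, Rh-positive) = 1/2 × 1 = 1/2.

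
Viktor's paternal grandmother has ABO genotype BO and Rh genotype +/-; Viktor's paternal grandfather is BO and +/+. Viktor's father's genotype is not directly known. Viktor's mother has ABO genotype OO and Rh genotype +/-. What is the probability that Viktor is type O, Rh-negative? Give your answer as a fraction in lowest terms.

1/16

Viktor's father's ABO genotype from BO × BO: 1/4 BB, 1/2 BO, 1/4 OO.
Crossing each possibility with the mother OO and summing P(type O): 1/4·0 + 1/2·1/2 + 1/4·1 = 1/2.
Similarly for Rh via the father's Rh distribution: P(Rh-) = 1/8.
Independent loci: 1/2 × 1/8 = 1/16.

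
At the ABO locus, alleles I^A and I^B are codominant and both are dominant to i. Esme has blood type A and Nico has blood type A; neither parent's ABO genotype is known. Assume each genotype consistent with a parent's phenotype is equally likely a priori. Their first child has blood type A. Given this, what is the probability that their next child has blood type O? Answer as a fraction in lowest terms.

Possible genotypes: Esme ∈ {I^A I^A, I^A i}; Nico ∈ {I^A I^A, I^A i}.
Weight each parental genotype pair by prior × P(type-A child):
  I^A I^A × I^A I^A: posterior weight 4/15; P(next child type O) = 0.
  I^A I^A × I^A i: posterior weight 4/15; P(next child type O) = 0.
  I^A i × I^A I^A: posterior weight 4/15; P(next child type O) = 0.
  I^A i × I^A i: posterior weight 1/5; P(next child type O) = 1/4.
Weighted sum = 1/20.

1/20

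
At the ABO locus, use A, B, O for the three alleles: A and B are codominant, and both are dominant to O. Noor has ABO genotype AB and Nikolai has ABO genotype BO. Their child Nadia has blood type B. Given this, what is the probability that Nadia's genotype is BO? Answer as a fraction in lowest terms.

1/2

Cross AB × BO → 1/4 AB, 1/4 AO, 1/4 BB, 1/4 BO.
Type-B genotypes among offspring: BB (1/4), BO (1/4); total 1/2.
P(BO | type B) = (1/4) / (1/2) = 1/2.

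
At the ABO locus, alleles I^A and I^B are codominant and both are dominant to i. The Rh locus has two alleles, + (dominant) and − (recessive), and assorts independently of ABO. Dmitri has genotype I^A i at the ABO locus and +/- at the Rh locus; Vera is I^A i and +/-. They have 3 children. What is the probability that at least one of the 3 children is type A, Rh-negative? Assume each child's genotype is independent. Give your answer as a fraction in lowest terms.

1899/4096

ABO cross I^A i × I^A i → 1/4 O, 3/4 A.
Rh cross +/- × +/- → 3/4 Rh+, 1/4 Rh-; so P(type A, Rh-negative) = 3/4 × 1/4 = 3/16 per child.
P(none) = (13/16)^3 = 2197/4096; P(at least one) = 1 − 2197/4096 = 1899/4096.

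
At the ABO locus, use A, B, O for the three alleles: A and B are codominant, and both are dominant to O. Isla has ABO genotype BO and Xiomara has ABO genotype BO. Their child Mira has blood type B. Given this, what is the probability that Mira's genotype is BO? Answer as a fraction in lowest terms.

Cross BO × BO → 1/4 BB, 1/2 BO, 1/4 OO.
Type-B genotypes among offspring: BB (1/4), BO (1/2); total 3/4.
P(BO | type B) = (1/2) / (3/4) = 2/3.

2/3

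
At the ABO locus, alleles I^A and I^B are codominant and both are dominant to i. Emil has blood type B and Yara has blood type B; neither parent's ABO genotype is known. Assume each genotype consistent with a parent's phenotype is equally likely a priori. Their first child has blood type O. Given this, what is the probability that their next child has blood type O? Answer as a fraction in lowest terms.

Possible genotypes: Emil ∈ {I^B I^B, I^B i}; Yara ∈ {I^B I^B, I^B i}.
Weight each parental genotype pair by prior × P(type-O child):
  I^B i × I^B i: posterior weight 1; P(next child type O) = 1/4.
Weighted sum = 1/4.

1/4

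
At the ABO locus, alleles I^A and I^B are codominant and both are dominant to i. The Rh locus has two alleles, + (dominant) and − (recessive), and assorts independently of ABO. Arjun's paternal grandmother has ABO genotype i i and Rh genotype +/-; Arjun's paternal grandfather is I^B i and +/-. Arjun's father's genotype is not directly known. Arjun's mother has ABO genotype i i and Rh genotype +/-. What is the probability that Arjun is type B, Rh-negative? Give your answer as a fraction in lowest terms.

1/16

Arjun's father's ABO genotype from i i × I^B i: 1/2 I^B i, 1/2 i i.
Crossing each possibility with the mother i i and summing P(type B): 1/2·1/2 + 1/2·0 = 1/4.
Similarly for Rh via the father's Rh distribution: P(Rh-) = 1/4.
Independent loci: 1/4 × 1/4 = 1/16.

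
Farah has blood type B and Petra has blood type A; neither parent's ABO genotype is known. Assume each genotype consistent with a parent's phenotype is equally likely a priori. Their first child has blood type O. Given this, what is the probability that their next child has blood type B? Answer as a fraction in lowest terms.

Possible genotypes: Farah ∈ {I^B I^B, I^B i}; Petra ∈ {I^A I^A, I^A i}.
Weight each parental genotype pair by prior × P(type-O child):
  I^B i × I^A i: posterior weight 1; P(next child type B) = 1/4.
Weighted sum = 1/4.

1/4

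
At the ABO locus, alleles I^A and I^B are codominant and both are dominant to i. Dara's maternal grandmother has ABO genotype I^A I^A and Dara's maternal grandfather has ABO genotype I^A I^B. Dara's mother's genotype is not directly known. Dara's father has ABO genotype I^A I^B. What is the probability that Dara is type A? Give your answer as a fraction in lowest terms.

Dara's mother's ABO genotype from I^A I^A × I^A I^B: 1/2 I^A I^A, 1/2 I^A I^B.
Crossing each possibility with the father I^A I^B and summing P(type A): 1/2·1/2 + 1/2·1/4 = 3/8.

3/8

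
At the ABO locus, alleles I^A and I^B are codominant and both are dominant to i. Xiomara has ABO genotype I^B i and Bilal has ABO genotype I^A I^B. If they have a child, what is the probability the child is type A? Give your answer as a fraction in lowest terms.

ABO cross I^B i × I^A I^B → offspring phenotypes: 1/4 A, 1/2 B, 1/4 AB.
So P(type A) = 1/4.

1/4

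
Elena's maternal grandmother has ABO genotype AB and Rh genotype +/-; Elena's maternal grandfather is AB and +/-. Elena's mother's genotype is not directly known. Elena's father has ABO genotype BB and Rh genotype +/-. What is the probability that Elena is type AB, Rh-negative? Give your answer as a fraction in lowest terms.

1/8

Elena's mother's ABO genotype from AB × AB: 1/4 AA, 1/2 AB, 1/4 BB.
Crossing each possibility with the father BB and summing P(type AB): 1/4·1 + 1/2·1/2 + 1/4·0 = 1/2.
Similarly for Rh via the mother's Rh distribution: P(Rh-) = 1/4.
Independent loci: 1/2 × 1/4 = 1/8.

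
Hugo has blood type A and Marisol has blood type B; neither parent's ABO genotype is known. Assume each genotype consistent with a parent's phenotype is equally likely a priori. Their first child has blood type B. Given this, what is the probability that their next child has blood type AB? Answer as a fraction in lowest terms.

5/12

Possible genotypes: Hugo ∈ {I^A I^A, I^A i}; Marisol ∈ {I^B I^B, I^B i}.
Weight each parental genotype pair by prior × P(type-B child):
  I^A i × I^B I^B: posterior weight 2/3; P(next child type AB) = 1/2.
  I^A i × I^B i: posterior weight 1/3; P(next child type AB) = 1/4.
Weighted sum = 5/12.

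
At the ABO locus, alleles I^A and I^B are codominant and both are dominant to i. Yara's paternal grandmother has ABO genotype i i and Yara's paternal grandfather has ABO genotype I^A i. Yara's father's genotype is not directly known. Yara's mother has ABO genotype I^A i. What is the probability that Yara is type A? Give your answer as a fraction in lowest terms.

Yara's father's ABO genotype from i i × I^A i: 1/2 I^A i, 1/2 i i.
Crossing each possibility with the mother I^A i and summing P(type A): 1/2·3/4 + 1/2·1/2 = 5/8.

5/8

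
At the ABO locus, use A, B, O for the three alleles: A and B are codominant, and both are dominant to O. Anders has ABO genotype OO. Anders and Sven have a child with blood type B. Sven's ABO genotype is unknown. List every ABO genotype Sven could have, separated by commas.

AB, BB, BO

For each candidate genotype of Sven, check whether crossing it with OO can produce every observed child phenotype.
  AA → possible child types {A} ✗
  AB → possible child types {A, B} ✓
  AO → possible child types {O, A} ✗
  BB → possible child types {B} ✓
  BO → possible child types {O, B} ✓
  OO → possible child types {O} ✗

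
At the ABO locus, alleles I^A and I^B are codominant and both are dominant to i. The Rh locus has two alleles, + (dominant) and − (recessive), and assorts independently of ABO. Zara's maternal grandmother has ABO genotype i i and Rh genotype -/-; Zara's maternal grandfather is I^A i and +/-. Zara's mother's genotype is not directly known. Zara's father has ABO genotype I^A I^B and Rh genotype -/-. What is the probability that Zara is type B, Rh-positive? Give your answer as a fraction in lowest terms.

Zara's mother's ABO genotype from i i × I^A i: 1/2 I^A i, 1/2 i i.
Crossing each possibility with the father I^A I^B and summing P(type B): 1/2·1/4 + 1/2·1/2 = 3/8.
Similarly for Rh via the mother's Rh distribution: P(Rh+) = 1/4.
Independent loci: 3/8 × 1/4 = 3/32.

3/32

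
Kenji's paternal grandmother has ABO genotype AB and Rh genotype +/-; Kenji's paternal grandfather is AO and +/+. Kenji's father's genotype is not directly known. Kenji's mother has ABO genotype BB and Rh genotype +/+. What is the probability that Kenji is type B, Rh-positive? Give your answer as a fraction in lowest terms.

Kenji's father's ABO genotype from AB × AO: 1/4 AA, 1/4 AB, 1/4 AO, 1/4 BO.
Crossing each possibility with the mother BB and summing P(type B): 1/4·0 + 1/4·1/2 + 1/4·1/2 + 1/4·1 = 1/2.
Similarly for Rh via the father's Rh distribution: P(Rh+) = 1.
Independent loci: 1/2 × 1 = 1/2.

1/2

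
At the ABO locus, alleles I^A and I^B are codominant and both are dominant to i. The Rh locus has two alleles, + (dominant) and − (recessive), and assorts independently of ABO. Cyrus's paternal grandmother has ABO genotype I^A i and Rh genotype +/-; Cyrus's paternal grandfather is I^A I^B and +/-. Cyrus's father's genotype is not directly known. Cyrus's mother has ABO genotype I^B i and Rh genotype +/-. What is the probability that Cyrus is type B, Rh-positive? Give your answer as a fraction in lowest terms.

9/32

Cyrus's father's ABO genotype from I^A i × I^A I^B: 1/4 I^A I^A, 1/4 I^A I^B, 1/4 I^A i, 1/4 I^B i.
Crossing each possibility with the mother I^B i and summing P(type B): 1/4·0 + 1/4·1/2 + 1/4·1/4 + 1/4·3/4 = 3/8.
Similarly for Rh via the father's Rh distribution: P(Rh+) = 3/4.
Independent loci: 3/8 × 3/4 = 9/32.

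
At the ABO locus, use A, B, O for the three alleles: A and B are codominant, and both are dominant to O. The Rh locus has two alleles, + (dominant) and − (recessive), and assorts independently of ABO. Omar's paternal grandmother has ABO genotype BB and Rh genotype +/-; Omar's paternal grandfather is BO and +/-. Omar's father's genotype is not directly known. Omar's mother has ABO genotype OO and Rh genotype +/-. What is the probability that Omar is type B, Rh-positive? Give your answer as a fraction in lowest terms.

Omar's father's ABO genotype from BB × BO: 1/2 BB, 1/2 BO.
Crossing each possibility with the mother OO and summing P(type B): 1/2·1 + 1/2·1/2 = 3/4.
Similarly for Rh via the father's Rh distribution: P(Rh+) = 3/4.
Independent loci: 3/4 × 3/4 = 9/16.

9/16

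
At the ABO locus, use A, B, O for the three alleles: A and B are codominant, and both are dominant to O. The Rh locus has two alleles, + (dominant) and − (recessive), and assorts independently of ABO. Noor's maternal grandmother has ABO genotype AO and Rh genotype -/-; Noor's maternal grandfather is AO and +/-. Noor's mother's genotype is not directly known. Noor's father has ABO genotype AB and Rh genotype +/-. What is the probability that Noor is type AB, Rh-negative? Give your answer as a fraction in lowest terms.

Noor's mother's ABO genotype from AO × AO: 1/4 AA, 1/2 AO, 1/4 OO.
Crossing each possibility with the father AB and summing P(type AB): 1/4·1/2 + 1/2·1/4 + 1/4·0 = 1/4.
Similarly for Rh via the mother's Rh distribution: P(Rh-) = 3/8.
Independent loci: 1/4 × 3/8 = 3/32.

3/32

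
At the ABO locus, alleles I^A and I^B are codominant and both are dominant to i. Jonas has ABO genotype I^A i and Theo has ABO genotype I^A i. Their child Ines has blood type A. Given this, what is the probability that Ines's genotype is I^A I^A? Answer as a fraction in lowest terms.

1/3

Cross I^A i × I^A i → 1/4 I^A I^A, 1/2 I^A i, 1/4 i i.
Type-A genotypes among offspring: I^A I^A (1/4), I^A i (1/2); total 3/4.
P(I^A I^A | type A) = (1/4) / (3/4) = 1/3.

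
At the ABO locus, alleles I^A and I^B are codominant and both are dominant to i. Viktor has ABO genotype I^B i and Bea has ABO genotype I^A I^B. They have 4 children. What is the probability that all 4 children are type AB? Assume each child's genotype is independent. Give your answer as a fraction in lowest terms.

ABO cross I^B i × I^A I^B → 1/4 A, 1/2 B, 1/4 AB.
So P(type AB) = 1/4 per child.
All 4 independent: (1/4)^4 = 1/256.

1/256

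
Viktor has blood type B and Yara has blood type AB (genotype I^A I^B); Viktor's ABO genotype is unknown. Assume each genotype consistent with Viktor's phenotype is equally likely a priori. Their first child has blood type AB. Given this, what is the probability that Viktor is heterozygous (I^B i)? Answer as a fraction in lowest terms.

1/3

Possible genotypes: Viktor ∈ {I^B I^B, I^B i}; Yara ∈ {I^A I^B}.
Weight each parental genotype pair by prior × P(type-AB child):
  I^B I^B × I^A I^B: posterior weight 2/3.
  I^B i × I^A I^B: posterior weight 1/3.
Sum the posterior weight over pairs where Viktor is I^B i: 1/3.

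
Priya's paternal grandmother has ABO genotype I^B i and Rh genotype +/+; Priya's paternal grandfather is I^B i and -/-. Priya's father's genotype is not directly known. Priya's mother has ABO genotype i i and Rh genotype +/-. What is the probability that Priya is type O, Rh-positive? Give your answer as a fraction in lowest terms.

3/8

Priya's father's ABO genotype from I^B i × I^B i: 1/4 I^B I^B, 1/2 I^B i, 1/4 i i.
Crossing each possibility with the mother i i and summing P(type O): 1/4·0 + 1/2·1/2 + 1/4·1 = 1/2.
Similarly for Rh via the father's Rh distribution: P(Rh+) = 3/4.
Independent loci: 1/2 × 3/4 = 3/8.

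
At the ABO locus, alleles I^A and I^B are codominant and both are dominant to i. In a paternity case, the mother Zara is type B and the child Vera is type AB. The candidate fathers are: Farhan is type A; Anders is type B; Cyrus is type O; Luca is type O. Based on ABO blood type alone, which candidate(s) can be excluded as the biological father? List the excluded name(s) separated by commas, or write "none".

A candidate is excluded only if no genotype consistent with his phenotype could produce a type AB child with a type B mother.
Anders (type B): no genotype consistent with that phenotype can produce a type-AB child with a type-B mother.
Cyrus (type O): no genotype consistent with that phenotype can produce a type-AB child with a type-B mother.
Luca (type O): no genotype consistent with that phenotype can produce a type-AB child with a type-B mother.

Anders, Cyrus, Luca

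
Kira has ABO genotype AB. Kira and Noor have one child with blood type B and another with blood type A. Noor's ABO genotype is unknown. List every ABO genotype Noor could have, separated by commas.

AB, AO, BO, OO

For each candidate genotype of Noor, check whether crossing it with AB can produce every observed child phenotype.
  AA → possible child types {A, AB} ✗
  AB → possible child types {A, B, AB} ✓
  AO → possible child types {A, B, AB} ✓
  BB → possible child types {B, AB} ✗
  BO → possible child types {A, B, AB} ✓
  OO → possible child types {A, B} ✓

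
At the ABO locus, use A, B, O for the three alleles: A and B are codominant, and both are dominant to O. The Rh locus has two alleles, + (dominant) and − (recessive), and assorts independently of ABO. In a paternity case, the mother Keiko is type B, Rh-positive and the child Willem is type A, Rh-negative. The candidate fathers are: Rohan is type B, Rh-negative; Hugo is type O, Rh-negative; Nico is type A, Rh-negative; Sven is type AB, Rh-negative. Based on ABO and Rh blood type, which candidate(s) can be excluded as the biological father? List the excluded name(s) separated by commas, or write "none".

Rohan, Hugo

A candidate is excluded only if no genotype consistent with his phenotype could produce a type A, Rh-negative child with a type B, Rh-positive mother.
Rohan (type B, Rh-): no genotype consistent with that phenotype can produce a type-A Rh- child with a type-B mother.
Hugo (type O, Rh-): no genotype consistent with that phenotype can produce a type-A Rh- child with a type-B mother.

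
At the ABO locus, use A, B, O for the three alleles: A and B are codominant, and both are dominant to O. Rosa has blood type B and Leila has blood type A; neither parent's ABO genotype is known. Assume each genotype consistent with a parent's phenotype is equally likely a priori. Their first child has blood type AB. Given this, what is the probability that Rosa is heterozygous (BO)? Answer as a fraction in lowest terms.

Possible genotypes: Rosa ∈ {BB, BO}; Leila ∈ {AA, AO}.
Weight each parental genotype pair by prior × P(type-AB child):
  BB × AA: posterior weight 4/9.
  BB × AO: posterior weight 2/9.
  BO × AA: posterior weight 2/9.
  BO × AO: posterior weight 1/9.
Sum the posterior weight over pairs where Rosa is BO: 1/3.

1/3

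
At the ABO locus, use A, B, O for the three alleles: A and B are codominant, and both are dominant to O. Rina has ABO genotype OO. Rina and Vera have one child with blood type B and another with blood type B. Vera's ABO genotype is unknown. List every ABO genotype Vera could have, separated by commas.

For each candidate genotype of Vera, check whether crossing it with OO can produce every observed child phenotype.
  AA → possible child types {A} ✗
  AB → possible child types {A, B} ✓
  AO → possible child types {O, A} ✗
  BB → possible child types {B} ✓
  BO → possible child types {O, B} ✓
  OO → possible child types {O} ✗

AB, BB, BO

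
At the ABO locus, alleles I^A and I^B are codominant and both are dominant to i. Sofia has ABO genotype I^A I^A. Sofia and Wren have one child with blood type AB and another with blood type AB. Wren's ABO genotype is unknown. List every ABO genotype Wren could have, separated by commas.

For each candidate genotype of Wren, check whether crossing it with I^A I^A can produce every observed child phenotype.
  I^A I^A → possible child types {A} ✗
  I^A I^B → possible child types {A, AB} ✓
  I^A i → possible child types {A} ✗
  I^B I^B → possible child types {AB} ✓
  I^B i → possible child types {A, AB} ✓
  i i → possible child types {A} ✗

I^A I^B, I^B I^B, I^B i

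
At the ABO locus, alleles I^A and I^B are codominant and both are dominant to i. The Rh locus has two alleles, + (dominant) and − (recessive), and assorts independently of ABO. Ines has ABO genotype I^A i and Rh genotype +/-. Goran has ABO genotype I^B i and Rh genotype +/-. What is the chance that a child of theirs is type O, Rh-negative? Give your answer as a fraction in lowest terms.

ABO cross I^A i × I^B i → offspring phenotypes: 1/4 O, 1/4 A, 1/4 B, 1/4 AB.
Rh cross +/- × +/- → 3/4 Rh+, 1/4 Rh-.
Independent loci: P(type O, Rh-negative) = 1/4 × 1/4 = 1/16.

1/16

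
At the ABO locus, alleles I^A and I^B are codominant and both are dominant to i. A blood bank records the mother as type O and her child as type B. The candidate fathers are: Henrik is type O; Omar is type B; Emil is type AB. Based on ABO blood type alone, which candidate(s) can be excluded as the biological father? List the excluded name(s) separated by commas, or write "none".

A candidate is excluded only if no genotype consistent with his phenotype could produce a type B child with a type O mother.
Henrik (type O): no genotype consistent with that phenotype can produce a type-B child with a type-O mother.

Henrik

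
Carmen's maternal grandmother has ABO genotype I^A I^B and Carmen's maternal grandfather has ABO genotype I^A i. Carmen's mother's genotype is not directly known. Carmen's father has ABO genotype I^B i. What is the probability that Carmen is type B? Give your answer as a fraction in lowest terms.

Carmen's mother's ABO genotype from I^A I^B × I^A i: 1/4 I^A I^A, 1/4 I^A I^B, 1/4 I^A i, 1/4 I^B i.
Crossing each possibility with the father I^B i and summing P(type B): 1/4·0 + 1/4·1/2 + 1/4·1/4 + 1/4·3/4 = 3/8.

3/8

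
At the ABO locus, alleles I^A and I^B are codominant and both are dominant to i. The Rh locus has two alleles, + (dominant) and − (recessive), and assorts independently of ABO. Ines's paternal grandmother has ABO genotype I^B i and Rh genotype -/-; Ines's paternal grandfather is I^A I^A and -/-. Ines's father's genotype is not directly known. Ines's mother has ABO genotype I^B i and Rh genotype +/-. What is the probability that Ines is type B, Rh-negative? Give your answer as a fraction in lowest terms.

3/16

Ines's father's ABO genotype from I^B i × I^A I^A: 1/2 I^A I^B, 1/2 I^A i.
Crossing each possibility with the mother I^B i and summing P(type B): 1/2·1/2 + 1/2·1/4 = 3/8.
Similarly for Rh via the father's Rh distribution: P(Rh-) = 1/2.
Independent loci: 3/8 × 1/2 = 3/16.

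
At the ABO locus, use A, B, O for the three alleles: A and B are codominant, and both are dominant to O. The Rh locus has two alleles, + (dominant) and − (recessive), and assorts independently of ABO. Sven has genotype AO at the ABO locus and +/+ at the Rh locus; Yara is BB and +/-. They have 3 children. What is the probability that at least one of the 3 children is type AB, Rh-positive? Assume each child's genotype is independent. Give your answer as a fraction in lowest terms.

ABO cross AO × BB → 1/2 B, 1/2 AB.
Rh cross +/+ × +/- → 1 Rh+; so P(type AB, Rh-positive) = 1/2 × 1 = 1/2 per child.
P(none) = (1/2)^3 = 1/8; P(at least one) = 1 − 1/8 = 7/8.

7/8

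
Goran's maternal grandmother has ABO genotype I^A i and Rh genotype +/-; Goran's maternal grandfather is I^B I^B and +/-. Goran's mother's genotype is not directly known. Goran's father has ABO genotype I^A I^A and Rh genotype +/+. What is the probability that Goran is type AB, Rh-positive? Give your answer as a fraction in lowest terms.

1/2

Goran's mother's ABO genotype from I^A i × I^B I^B: 1/2 I^A I^B, 1/2 I^B i.
Crossing each possibility with the father I^A I^A and summing P(type AB): 1/2·1/2 + 1/2·1/2 = 1/2.
Similarly for Rh via the mother's Rh distribution: P(Rh+) = 1.
Independent loci: 1/2 × 1 = 1/2.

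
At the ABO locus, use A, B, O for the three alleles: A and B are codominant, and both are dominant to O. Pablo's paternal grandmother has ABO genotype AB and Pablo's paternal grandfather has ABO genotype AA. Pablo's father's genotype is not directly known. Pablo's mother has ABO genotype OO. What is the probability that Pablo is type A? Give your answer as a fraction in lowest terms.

Pablo's father's ABO genotype from AB × AA: 1/2 AA, 1/2 AB.
Crossing each possibility with the mother OO and summing P(type A): 1/2·1 + 1/2·1/2 = 3/4.

3/4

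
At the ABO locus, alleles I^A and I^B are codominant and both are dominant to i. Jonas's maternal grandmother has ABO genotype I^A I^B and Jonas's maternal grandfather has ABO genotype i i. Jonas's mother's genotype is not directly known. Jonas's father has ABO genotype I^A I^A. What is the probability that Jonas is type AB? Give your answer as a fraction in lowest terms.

1/4

Jonas's mother's ABO genotype from I^A I^B × i i: 1/2 I^A i, 1/2 I^B i.
Crossing each possibility with the father I^A I^A and summing P(type AB): 1/2·0 + 1/2·1/2 = 1/4.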